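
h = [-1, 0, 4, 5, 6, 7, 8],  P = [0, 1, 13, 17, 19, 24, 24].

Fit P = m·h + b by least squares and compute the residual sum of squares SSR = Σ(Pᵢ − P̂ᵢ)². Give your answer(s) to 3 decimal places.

SSR = 6.905

The normal equations are: 191·m + 29·b = 611;  29·m + 7·b = 98.
Determinant 191·7 − 29² = 496.
m = (611·7 − 29·98)/496 = 1435/496; b = (191·98 − 29·611)/496 = 999/496.
Residuals: 109/124, -503/496, -291/496, 129/248, -185/496, 215/124, -575/496; SSR = 3425/496.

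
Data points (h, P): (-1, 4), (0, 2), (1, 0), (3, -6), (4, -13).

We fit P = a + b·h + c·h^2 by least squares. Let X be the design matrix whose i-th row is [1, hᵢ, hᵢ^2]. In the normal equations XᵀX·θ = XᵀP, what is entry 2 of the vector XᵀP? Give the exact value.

Entry 2 ↔ basis h, so (XᵀP)_{2} = Σᵢ (h)·Pᵢ = (-1)·(4) + (0)·(2) + (1)·(0) + (3)·(-6) + (4)·(-13) = -74.

-74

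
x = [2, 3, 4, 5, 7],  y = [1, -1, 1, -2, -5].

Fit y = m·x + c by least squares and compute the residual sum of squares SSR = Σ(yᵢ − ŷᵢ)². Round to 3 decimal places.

Sums needed: Σx·x = 103, Σx = 21, Σ1 = 5.
Right-hand side: Σx·y = -42, Σy = -6.
Normal equations: [[103, 21]; [21, 5]]·[m, c]ᵀ = [-42, -6]ᵀ.
Eliminating c: 5·(row 1) − 21·(row 2) gives 74·m = 5·(-42) − 21·(-6) = -84, so m = -42/37.
Then c = ((-6) − 21·(-42/37))/5 = 132/37.
Residuals: -11/37, -43/37, 73/37, 4/37, -23/37; SSR = 212/37.

SSR = 5.730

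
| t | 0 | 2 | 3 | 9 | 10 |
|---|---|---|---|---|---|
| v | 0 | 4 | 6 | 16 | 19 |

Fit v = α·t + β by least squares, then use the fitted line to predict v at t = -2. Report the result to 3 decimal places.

The normal system XᵀX·[α, β]ᵀ = Xᵀv is [[194, 24]; [24, 5]]·[α, β]ᵀ = [360, 45]ᵀ.
Eliminating β: 5·(row 1) − 24·(row 2) gives 394·α = 5·360 − 24·45 = 720, so α = 360/197.
Then β = (45 − 24·(360/197))/5 = 45/197.
At t = -2: v̂ = (360/197)·(-2) + (45/197)·(1) = -675/197.

v̂ = -3.426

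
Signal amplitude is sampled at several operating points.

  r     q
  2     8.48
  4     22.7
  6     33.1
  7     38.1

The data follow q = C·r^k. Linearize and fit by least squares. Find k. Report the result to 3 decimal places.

k = 1.204

Linearized form: ln q = k·ln r + ln C. From the 4 transformed points,
Σln r = 5.8171, Σ(ln r)² = 9.3992, Σln q = 12.3998, Σln r·ln q = 19.1641.
Equations: 9.3992·k + 5.8171·ln C = 19.1641;  5.8171·k + 4·ln C = 12.3998.
Slope k = (n·Σln r·ln q − Σln r·Σln q)/(n·Σ(ln r)² − (Σln r)²) = (4·19.1641 − 5.8171·12.3998)/3.7582 = 1.20413; ln C = (Σln q − k·Σln r)/n = 1.34881.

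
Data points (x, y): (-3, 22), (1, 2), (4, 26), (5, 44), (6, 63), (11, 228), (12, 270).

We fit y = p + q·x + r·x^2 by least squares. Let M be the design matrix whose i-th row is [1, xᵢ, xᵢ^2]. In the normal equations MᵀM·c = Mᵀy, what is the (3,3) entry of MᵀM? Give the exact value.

Row 3 ↔ basis x^2, column 3 ↔ basis x^2, so (MᵀM)_{3,3} = Σᵢ (x^2)·(x^2) = (9)·(9) + (1)·(1) + (16)·(16) + (25)·(25) + (36)·(36) + (121)·(121) + (144)·(144) = 37636.

37636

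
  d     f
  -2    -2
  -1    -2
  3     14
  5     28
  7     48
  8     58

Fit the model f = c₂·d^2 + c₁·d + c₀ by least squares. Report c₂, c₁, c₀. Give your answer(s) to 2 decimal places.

Forming MᵀM = [[7220, 998, 152]; [998, 152, 20]; [152, 20, 6]] and Mᵀf = [6880, 988, 144]ᵀ gives MᵀM·[c₂, c₁, c₀]ᵀ = Mᵀf.
Inverting the 3×3 Gram matrix, [c₂, c₁, c₀]ᵀ = [6550/11527, 30908/11527, 7688/11527]ᵀ.

c₂ = 0.57, c₁ = 2.68, c₀ = 0.67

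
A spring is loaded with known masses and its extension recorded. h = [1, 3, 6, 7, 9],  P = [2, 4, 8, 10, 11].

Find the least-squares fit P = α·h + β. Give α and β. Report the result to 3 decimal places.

Setting ∂/∂α … = 0 gives: 176·α + 26·β = 231;  26·α + 5·β = 35.
(Σh·h = 176, Σh = 26, Σ1 = 5, Σh·P = 231, ΣP = 35.)
Δ = 176·5 − 26² = 204.
α = (231·5 − 26·35)/204 = 245/204; β = (176·35 − 26·231)/204 = 77/102.

α = 1.201, β = 0.755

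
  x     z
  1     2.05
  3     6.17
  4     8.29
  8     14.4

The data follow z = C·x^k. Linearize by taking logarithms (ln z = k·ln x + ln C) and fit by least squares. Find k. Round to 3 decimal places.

k = 0.947

Let Y = ln z. Fitting Y = k·ln x + ln C by least squares:
Σln x = 4.5643, Σ(ln x)² = 7.4528, Σln z = 7.3198, Σln x·ln z = 10.4776.
Normal system: [[7.4528, 4.5643]; [4.5643, 4]]·[k, ln C]ᵀ = [10.4776, 7.3198]ᵀ.
Δ = 7.4528·4 − (4.5643)² = 8.9781; k = (10.4776·4 − 4.5643·7.3198)/8.9781 = 0.94676, ln C = (7.4528·7.3198 − 4.5643·10.4776)/8.9781 = 0.74962.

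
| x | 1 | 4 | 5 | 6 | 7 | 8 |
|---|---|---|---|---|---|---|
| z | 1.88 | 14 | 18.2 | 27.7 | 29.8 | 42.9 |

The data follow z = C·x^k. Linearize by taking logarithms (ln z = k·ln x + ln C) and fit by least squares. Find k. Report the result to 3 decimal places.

Let Y = ln z. Fitting Y = k·ln x + ln C by least squares:
Over the data: Σln x = 8.8128, Σ(ln x)² = 15.8331, Σln z = 16.6466, Σln x·ln z = 28.7011.
Normal system: [[15.8331, 8.8128]; [8.8128, 6]]·[k, ln C]ᵀ = [28.7011, 16.6466]ᵀ.
Δ = 15.8331·6 − (8.8128)² = 17.3327; k = (28.7011·6 − 8.8128·16.6466)/17.3327 = 1.47140, ln C = (15.8331·16.6466 − 8.8128·28.7011)/17.3327 = 0.61323.

k = 1.471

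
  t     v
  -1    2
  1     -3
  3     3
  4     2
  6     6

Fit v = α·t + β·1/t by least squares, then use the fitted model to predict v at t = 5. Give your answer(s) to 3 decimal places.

v̂ = 4.498

AᵀA·[α, β]ᵀ = Aᵀv reads: 63·α + 5·β = 48;  5·α + (317/144)·β = -5/2.
det = 63·(317/144) − 5² = 1819/16.
α = (48·(317/144) − 5·(-5/2))/(1819/16) = 5672/5457; β = (63·(-5/2) − 5·48)/(1819/16) = -6360/1819.
At t = 5: v̂ = (5672/5457)·(5) + (-6360/1819)·(1/5) = 24544/5457.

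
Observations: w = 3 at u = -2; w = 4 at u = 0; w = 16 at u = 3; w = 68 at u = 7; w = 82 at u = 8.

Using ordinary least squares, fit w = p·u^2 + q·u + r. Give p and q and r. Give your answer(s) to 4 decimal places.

Normal-equation sums: Σu^2·u^2 = 6594, Σu^2·u = 874, Σu^2 = 126, Σu·u = 126, Σu = 16, Σ1 = 5.
Moment sums: Σu^2·w = 8736, Σu·w = 1174, Σw = 173.
Row-reducing yields p = 501/484, q = 861/484, r = 683/242.

p = 1.0351, q = 1.7789, r = 2.8223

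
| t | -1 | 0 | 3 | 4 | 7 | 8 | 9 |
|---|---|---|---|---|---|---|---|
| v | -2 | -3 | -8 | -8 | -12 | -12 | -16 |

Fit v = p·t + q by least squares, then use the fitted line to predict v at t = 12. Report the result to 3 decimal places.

Compute the Gram sums: Σt·t = 220, Σt = 30, Σ1 = 7.
And Σt·v = -378, Σv = -61.
Δ = 220·7 − 30² = 640.
p = ((-378)·7 − 30·(-61))/640 = -51/40; q = (220·(-61) − 30·(-378))/640 = -13/4.
At t = 12: v̂ = (-51/40)·(12) + (-13/4)·(1) = -371/20.

v̂ = -18.550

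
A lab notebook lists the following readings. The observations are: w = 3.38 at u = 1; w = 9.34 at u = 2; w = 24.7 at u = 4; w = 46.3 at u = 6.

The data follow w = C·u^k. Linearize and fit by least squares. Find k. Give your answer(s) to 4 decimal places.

k = 1.4521

Linearized form: ln w = k·ln u + ln C. From the 4 transformed points,
Σln u = 3.8712, Σ(ln u)² = 5.6127, Σln w = 10.4941, Σln u·ln w = 12.8659.
Equations: 5.6127·k + 3.8712·ln C = 12.8659;  3.8712·k + 4·ln C = 10.4941.
Slope k = (n·Σln u·ln w − Σln u·Σln w)/(n·Σ(ln u)² − (Σln u)²) = (4·12.8659 − 3.8712·10.4941)/7.4645 = 1.45206; ln C = (Σln w − k·Σln u)/n = 1.21823.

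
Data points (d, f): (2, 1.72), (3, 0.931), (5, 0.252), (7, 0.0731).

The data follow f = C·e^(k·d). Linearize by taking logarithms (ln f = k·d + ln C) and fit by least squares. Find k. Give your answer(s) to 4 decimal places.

k = -0.6345

Linearized form: ln f = k·d + ln C. From the 4 transformed points,
XᵀX = [[87.0000, 17.0000]; [17.0000, 4]], rhs = [-24.3330, -3.5234]ᵀ  (here Σd = 17.0000, Σ(d)² = 87.0000, Σln f = -3.5234, Σd·ln f = -24.3330).
Δ = 87.0000·4 − (17.0000)² = 59.0000; k = (-24.3330·4 − 17.0000·-3.5234)/59.0000 = -0.63447, ln C = (87.0000·-3.5234 − 17.0000·-24.3330)/59.0000 = 1.81563.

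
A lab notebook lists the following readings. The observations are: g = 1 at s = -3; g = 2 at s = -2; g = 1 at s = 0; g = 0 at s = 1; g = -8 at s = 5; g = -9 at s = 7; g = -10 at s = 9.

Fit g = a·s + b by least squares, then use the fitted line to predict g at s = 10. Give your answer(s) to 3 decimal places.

ĝ = -11.831

The normal equations are: 169·a + 17·b = -200;  17·a + 7·b = -23.
(Σs·s = 169, Σs = 17, Σ1 = 7, Σs·g = -200, Σg = -23.)
Eliminating b: 7·(row 1) − 17·(row 2) gives 894·a = 7·(-200) − 17·(-23) = -1009, so a = -1009/894.
Then b = ((-23) − 17·(-1009/894))/7 = -487/894.
At s = 10: ĝ = (-1009/894)·(10) + (-487/894)·(1) = -10577/894.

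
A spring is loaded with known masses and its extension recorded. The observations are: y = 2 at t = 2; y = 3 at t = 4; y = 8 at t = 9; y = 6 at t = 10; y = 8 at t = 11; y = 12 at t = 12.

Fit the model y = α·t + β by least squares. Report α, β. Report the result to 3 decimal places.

With design matrix A, AᵀA = [[466, 48]; [48, 6]] and Aᵀy = [380, 39]ᵀ.
Δ = 466·6 − 48² = 492.
α = (380·6 − 48·39)/492 = 34/41; β = (466·39 − 48·380)/492 = -11/82.

α = 0.829, β = -0.134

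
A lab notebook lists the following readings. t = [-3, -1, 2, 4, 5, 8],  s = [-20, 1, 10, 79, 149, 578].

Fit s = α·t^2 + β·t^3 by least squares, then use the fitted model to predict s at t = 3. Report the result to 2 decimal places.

Normal-equation sums: Σt^2·t^2 = 5075, Σt^2·t^3 = 36705, Σt^3·t^3 = 282659.
Moment sums: Σt^2·s = 41842, Σt^3·s = 320236.
XᵀX·[α, β]ᵀ = Xᵀs becomes [[5075, 36705]; [36705, 282659]]·[α, β]ᵀ = [41842, 320236]ᵀ.
Δ = 5075·282659 − 36705² = 87237400.
α = (41842·282659 − 36705·320236)/87237400 = 36377749/43618700; β = (5075·320236 − 36705·41842)/87237400 = 8938709/8723740.
At t = 3: ŝ = (36377749/43618700)·(9) + (8938709/8723740)·(27) = 383531364/10904675.

ŝ = 35.17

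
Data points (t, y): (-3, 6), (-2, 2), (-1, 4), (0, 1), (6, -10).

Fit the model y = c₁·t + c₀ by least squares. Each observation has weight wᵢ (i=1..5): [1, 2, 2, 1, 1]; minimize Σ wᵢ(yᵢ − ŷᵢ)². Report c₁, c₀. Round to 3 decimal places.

The normal system MᵀWM·[c₁, c₀]ᵀ = MᵀWy is [[55, -3]; [-3, 7]]·[c₁, c₀]ᵀ = [-94, 9]ᵀ.
Determinant 55·7 − (-3)² = 376.
c₁ = ((-94)·7 − (-3)·9)/376 = -631/376; c₀ = (55·9 − (-3)·(-94))/376 = 213/376.

c₁ = -1.678, c₀ = 0.566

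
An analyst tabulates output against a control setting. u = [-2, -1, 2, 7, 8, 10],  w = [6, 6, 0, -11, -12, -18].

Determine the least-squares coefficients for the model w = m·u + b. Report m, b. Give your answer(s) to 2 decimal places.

m = -2.02, b = 3.26

With design matrix X, XᵀX = [[222, 24]; [24, 6]] and Xᵀw = [-371, -29]ᵀ.
Δ = 222·6 − 24² = 756.
m = ((-371)·6 − 24·(-29))/756 = -85/42; b = (222·(-29) − 24·(-371))/756 = 137/42.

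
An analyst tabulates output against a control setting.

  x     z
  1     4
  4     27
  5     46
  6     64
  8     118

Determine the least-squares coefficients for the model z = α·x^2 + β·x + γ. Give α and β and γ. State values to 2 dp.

α = 2.06, β = -2.27, γ = 4.11

The normal equations are: 6274·α + 918·β + 142·γ = 11442;  918·α + 142·β + 24·γ = 1670;  142·α + 24·β + 5·γ = 259.
(Σx^2·x^2 = 6274, Σx^2·x = 918, Σx^2 = 142, Σx·x = 142, Σx = 24, Σ1 = 5, Σx^2·z = 11442, Σx·z = 1670, Σz = 259.)
Solving the 3×3 system (Gaussian elimination) gives α = 10775/5224, β = -11851/5224, γ = 10739/2612.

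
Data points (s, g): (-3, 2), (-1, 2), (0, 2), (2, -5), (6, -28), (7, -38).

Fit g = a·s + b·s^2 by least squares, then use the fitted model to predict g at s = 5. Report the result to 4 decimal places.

With design matrix M, MᵀM = [[99, 539]; [539, 3795]] and Mᵀg = [-452, -2870]ᵀ.
Eliminating b: 3795·(row 1) − 539·(row 2) gives 85184·a = 3795·(-452) − 539·(-2870) = -168410, so a = -7655/3872.
Then b = ((-2870) − 539·(-7655/3872))/3795 = -1841/3872.
At s = 5: ĝ = (-7655/3872)·(5) + (-1841/3872)·(25) = -21075/968.

ĝ = -21.7717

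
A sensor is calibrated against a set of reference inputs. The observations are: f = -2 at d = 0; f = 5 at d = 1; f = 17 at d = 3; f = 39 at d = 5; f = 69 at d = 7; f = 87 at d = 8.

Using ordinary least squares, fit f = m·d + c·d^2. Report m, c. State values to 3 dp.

Sums needed: Σd·d = 148, Σd·d^2 = 1008, Σd^2·d^2 = 7204.
Right-hand side: Σd·f = 1430, Σd^2·f = 10082.
det = 148·7204 − 1008² = 50128.
m = (1430·7204 − 1008·10082)/50128 = 17383/6266; c = (148·10082 − 1008·1430)/50128 = 6337/6266.

m = 2.774, c = 1.011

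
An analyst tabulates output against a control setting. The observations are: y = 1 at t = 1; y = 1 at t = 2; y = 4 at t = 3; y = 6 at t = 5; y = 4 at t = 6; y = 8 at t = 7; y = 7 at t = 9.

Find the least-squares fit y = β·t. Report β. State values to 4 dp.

AᵀA·[β]ᵀ = Aᵀy reads: 205·β = 188.
β = 188/205 = 0.917073.

β = 0.9171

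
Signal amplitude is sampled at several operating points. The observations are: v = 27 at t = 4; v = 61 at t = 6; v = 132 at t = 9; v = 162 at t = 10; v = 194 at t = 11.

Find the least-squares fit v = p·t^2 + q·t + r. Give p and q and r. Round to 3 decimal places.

p = 1.398, q = 2.881, r = -6.806

Compute the Gram sums: Σt^2·t^2 = 32754, Σt^2·t = 3340, Σt^2 = 354, Σt·t = 354, Σt = 40, Σ1 = 5.
Right-hand side: Σt^2·v = 52994, Σt·v = 5416, Σv = 576.
Normal equations: [[32754, 3340, 354]; [3340, 354, 40]; [354, 40, 5]]·[p, q, r]ᵀ = [52994, 5416, 576]ᵀ.
Row-reducing yields p = 5981/4279, q = 12326/4279, r = -29122/4279.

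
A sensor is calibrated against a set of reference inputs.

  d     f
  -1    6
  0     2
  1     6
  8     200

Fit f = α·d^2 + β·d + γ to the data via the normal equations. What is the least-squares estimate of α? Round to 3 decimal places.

Entries of XᵀX: Σd^2·d^2 = 4098, Σd^2·d = 512, Σd^2 = 66, Σd·d = 66, Σd = 8, Σ1 = 4.
Moment sums: Σd^2·f = 12812, Σd·f = 1600, Σf = 214.
Solving the 3×3 system (Gaussian elimination) gives α = 1869/605, β = -116/3025, γ = 7877/3025.

α = 3.089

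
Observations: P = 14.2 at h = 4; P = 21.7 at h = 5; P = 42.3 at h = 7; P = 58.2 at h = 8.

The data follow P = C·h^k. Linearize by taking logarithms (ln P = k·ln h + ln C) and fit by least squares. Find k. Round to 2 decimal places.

Taking logs, ln P = k·ln h + ln C, so regress ln P on ln h.
Over the data: Σln h = 7.0211, Σ(ln h)² = 12.6227, Σln P = 13.5392, Σln h·ln P = 24.3685.
Normal system: [[12.6227, 7.0211]; [7.0211, 4]]·[k, ln C]ᵀ = [24.3685, 13.5392]ᵀ.
Δ = 12.6227·4 − (7.0211)² = 1.1954; k = (24.3685·4 − 7.0211·13.5392)/1.1954 = 2.01959, ln C = (12.6227·13.5392 − 7.0211·24.3685)/1.1954 = -0.16013.

k = 2.02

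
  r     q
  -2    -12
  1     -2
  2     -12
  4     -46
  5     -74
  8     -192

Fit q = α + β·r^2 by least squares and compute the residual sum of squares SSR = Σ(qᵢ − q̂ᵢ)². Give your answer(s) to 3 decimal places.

Compute the Gram sums: Σ1 = 6, Σr^2 = 114, Σr^2·r^2 = 5010.
Right-hand side: Σq = -338, Σr^2·q = -14972.
So XᵀX·[α, β]ᵀ = Xᵀq: [[6, 114]; [114, 5010]]·[α, β]ᵀ = [-338, -14972]ᵀ.
Determinant 6·5010 − 114² = 17064.
α = ((-338)·5010 − 114·(-14972))/17064 = 373/474; β = (6·(-14972) − 114·(-338))/17064 = -475/158.
Residuals: -361/474, 52/237, -361/474, 623/474, 88/237, -181/474; SSR = 763/237.

SSR = 3.219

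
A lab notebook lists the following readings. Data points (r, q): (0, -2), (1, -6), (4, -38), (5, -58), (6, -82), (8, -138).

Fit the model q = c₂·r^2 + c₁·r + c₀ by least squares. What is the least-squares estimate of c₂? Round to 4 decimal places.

c₂ = -1.9525

From the data, Σr^2·r^2 = 6274, Σr^2·r = 918, Σr^2 = 142, Σr·r = 142, Σr = 24, Σ1 = 6.
For Aᵀq: Σr^2·q = -13848, Σr·q = -2044, Σq = -324.
So AᵀA·[c₂, c₁, c₀]ᵀ = Aᵀq: [[6274, 918, 142]; [918, 142, 24]; [142, 24, 6]]·[c₂, c₁, c₀]ᵀ = [-13848, -2044, -324]ᵀ.
Row-reducing yields c₂ = -3372/1727, c₁ = -2426/1727, c₀ = -3750/1727.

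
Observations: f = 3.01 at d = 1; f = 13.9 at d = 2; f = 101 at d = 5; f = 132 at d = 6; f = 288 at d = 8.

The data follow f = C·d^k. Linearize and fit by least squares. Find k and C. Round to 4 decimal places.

Taking logs, ln f = k·ln d + ln C, so regress ln f on ln d.
Over the data: Σln d = 6.1738, Σ(ln d)² = 10.6052, Σln f = 18.8947, Σln d·ln f = 29.7766.
Normal system: [[10.6052, 6.1738]; [6.1738, 5]]·[k, ln C]ᵀ = [29.7766, 18.8947]ᵀ.
Slope k = (n·Σln d·ln f − Σln d·Σln f)/(n·Σ(ln d)² − (Σln d)²) = (5·29.7766 − 6.1738·18.8947)/14.9105 = 2.16165; ln C = (Σln f − k·Σln d)/n = 1.10983, so C = exp(1.10983) = 3.03383.

k = 2.1617, C = 3.0338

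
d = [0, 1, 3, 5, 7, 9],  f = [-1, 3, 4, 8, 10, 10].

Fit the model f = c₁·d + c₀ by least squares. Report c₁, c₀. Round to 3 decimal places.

c₁ = 1.205, c₀ = 0.644

The normal system MᵀM·[c₁, c₀]ᵀ = Mᵀf is [[165, 25]; [25, 6]]·[c₁, c₀]ᵀ = [215, 34]ᵀ.
Eliminating c₀: 6·(row 1) − 25·(row 2) gives 365·c₁ = 6·215 − 25·34 = 440, so c₁ = 88/73.
Then c₀ = (34 − 25·(88/73))/6 = 47/73.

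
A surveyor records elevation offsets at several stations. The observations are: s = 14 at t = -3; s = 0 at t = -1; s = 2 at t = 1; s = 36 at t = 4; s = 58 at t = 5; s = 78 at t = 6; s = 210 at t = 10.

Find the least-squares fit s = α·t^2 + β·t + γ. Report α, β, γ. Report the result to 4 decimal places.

Compute the Gram sums: Σt^2·t^2 = 12260, Σt^2·t = 1378, Σt^2 = 188, Σt·t = 188, Σt = 22, Σ1 = 7.
And Σt^2·s = 25962, Σt·s = 2962, Σs = 398.
Normal equations: [[12260, 1378, 188]; [1378, 188, 22]; [188, 22, 7]]·[α, β, γ]ᵀ = [25962, 2962, 398]ᵀ.
Row-reducing yields α = 819655/415569, β = 554551/415569, γ = -42800/138523.

α = 1.9724, β = 1.3344, γ = -0.3090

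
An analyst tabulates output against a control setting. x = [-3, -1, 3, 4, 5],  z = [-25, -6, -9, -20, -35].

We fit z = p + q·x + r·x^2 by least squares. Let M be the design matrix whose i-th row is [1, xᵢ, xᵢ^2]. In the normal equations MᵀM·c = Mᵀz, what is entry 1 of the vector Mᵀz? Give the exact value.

Entry 1 ↔ basis 1, so (Mᵀz)_{1} = Σᵢ zᵢ = (1)·(-25) + (1)·(-6) + (1)·(-9) + (1)·(-20) + (1)·(-35) = -95.

-95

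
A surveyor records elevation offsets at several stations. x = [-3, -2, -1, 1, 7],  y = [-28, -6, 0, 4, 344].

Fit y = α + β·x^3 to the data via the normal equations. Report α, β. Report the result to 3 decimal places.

α = 1.208, β = 1.000

Compute the Gram sums: Σ1 = 5, Σx^3 = 308, Σx^3·x^3 = 118444.
And Σy = 314, Σx^3·y = 118800.
Normal equations: [[5, 308]; [308, 118444]]·[α, β]ᵀ = [314, 118800]ᵀ.
Δ = 5·118444 − 308² = 497356.
α = (314·118444 − 308·118800)/497356 = 150254/124339; β = (5·118800 − 308·314)/497356 = 124322/124339.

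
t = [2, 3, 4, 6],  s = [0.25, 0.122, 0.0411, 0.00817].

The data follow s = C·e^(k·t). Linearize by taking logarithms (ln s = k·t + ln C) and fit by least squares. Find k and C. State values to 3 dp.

k = -0.870, C = 1.476

Let Y = ln s. Fitting Y = k·t + ln C by least squares:
XᵀX = [[65.0000, 15.0000]; [15.0000, 4]], rhs = [-50.6945, -11.4891]ᵀ  (here Σt = 15.0000, Σ(t)² = 65.0000, Σln s = -11.4891, Σt·ln s = -50.6945).
Δ = 65.0000·4 − (15.0000)² = 35.0000; k = (-50.6945·4 − 15.0000·-11.4891)/35.0000 = -0.86977, ln C = (65.0000·-11.4891 − 15.0000·-50.6945)/35.0000 = 0.38938, so C = exp(0.38938) = 1.47607.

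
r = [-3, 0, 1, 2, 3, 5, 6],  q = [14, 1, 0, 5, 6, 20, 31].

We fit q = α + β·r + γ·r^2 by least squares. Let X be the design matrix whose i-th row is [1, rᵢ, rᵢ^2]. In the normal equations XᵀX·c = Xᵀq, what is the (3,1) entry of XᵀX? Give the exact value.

84

Row 3 ↔ basis r^2, column 1 ↔ basis 1, so (XᵀX)_{3,1} = Σᵢ r^2 = (9)·(1) + (0)·(1) + (1)·(1) + (4)·(1) + (9)·(1) + (25)·(1) + (36)·(1) = 84.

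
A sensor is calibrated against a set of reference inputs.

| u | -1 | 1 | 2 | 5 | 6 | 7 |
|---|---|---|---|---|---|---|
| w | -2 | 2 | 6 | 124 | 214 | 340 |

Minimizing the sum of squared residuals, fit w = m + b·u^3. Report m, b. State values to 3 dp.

m = -0.554, b = 0.993

The normal equations are: 6·m + 692·b = 684;  692·m + 179996·b = 178396.
Eliminating b: 179996·(row 1) − 692·(row 2) gives 601112·m = 179996·684 − 692·178396 = -332768, so m = -41596/75139.
Then b = (178396 − 692·(-41596/75139))/179996 = 74631/75139.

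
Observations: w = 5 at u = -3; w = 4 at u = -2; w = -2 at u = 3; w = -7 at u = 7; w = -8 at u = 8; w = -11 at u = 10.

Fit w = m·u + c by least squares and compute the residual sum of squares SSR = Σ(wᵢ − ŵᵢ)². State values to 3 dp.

MᵀM·[m, c]ᵀ = Mᵀw reads: 235·m + 23·c = -252;  23·m + 6·c = -19.
(Σu·u = 235, Σu = 23, Σ1 = 6, Σu·w = -252, Σw = -19.)
Eliminating c: 6·(row 1) − 23·(row 2) gives 881·m = 6·(-252) − 23·(-19) = -1075, so m = -1075/881.
Then c = ((-19) − 23·(-1075/881))/6 = 1331/881.
Residuals: -151/881, 43/881, 132/881, 27/881, 221/881, -272/881; SSR = 188/881.

SSR = 0.213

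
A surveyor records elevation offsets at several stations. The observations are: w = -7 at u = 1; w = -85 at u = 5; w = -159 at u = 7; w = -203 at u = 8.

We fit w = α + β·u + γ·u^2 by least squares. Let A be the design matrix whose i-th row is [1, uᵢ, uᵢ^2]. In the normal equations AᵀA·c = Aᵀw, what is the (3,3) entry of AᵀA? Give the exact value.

Row 3 ↔ basis u^2, column 3 ↔ basis u^2, so (AᵀA)_{3,3} = Σᵢ (u^2)·(u^2) = (1)·(1) + (25)·(25) + (49)·(49) + (64)·(64) = 7123.

7123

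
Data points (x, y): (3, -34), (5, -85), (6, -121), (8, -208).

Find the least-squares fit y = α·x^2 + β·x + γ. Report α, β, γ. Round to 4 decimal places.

α = -3.0000, β = -1.8462, γ = -1.3462

Sums needed: Σx^2·x^2 = 6098, Σx^2·x = 880, Σx^2 = 134, Σx·x = 134, Σx = 22, Σ1 = 4.
Moment sums: Σx^2·y = -20099, Σx·y = -2917, Σy = -448.
Inverting the 3×3 Gram matrix, [α, β, γ]ᵀ = [-3, -24/13, -35/26]ᵀ.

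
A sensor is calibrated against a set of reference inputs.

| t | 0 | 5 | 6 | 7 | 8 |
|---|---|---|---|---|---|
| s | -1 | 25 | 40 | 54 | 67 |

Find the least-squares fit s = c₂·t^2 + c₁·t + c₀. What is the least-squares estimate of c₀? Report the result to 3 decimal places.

Entries of XᵀX: Σt^2·t^2 = 8418, Σt^2·t = 1196, Σt^2 = 174, Σt·t = 174, Σt = 26, Σ1 = 5.
For Xᵀs: Σt^2·s = 8999, Σt·s = 1279, Σs = 185.
Normal equations: [[8418, 1196, 174]; [1196, 174, 26]; [174, 26, 5]]·[c₂, c₁, c₀]ᵀ = [8999, 1279, 185]ᵀ.
Inverting the 3×3 Gram matrix, [c₂, c₁, c₀]ᵀ = [17641/17198, 8111/17198, -9879/8599]ᵀ.

c₀ = -1.149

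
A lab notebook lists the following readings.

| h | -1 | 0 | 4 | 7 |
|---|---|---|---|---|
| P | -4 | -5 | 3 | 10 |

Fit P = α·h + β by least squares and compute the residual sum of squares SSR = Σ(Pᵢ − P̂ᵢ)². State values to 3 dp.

With design matrix A, AᵀA = [[66, 10]; [10, 4]] and AᵀP = [86, 4]ᵀ.
det = 66·4 − 10² = 164.
α = (86·4 − 10·4)/164 = 76/41; β = (66·4 − 10·86)/164 = -149/41.
Residuals: 61/41, -56/41, -32/41, 27/41; SSR = 210/41.

SSR = 5.122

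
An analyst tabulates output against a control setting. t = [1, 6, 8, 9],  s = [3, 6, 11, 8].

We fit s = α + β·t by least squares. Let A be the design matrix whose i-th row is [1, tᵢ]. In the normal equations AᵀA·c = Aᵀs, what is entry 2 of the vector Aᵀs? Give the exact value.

Entry 2 ↔ basis t, so (Aᵀs)_{2} = Σᵢ (t)·sᵢ = (1)·(3) + (6)·(6) + (8)·(11) + (9)·(8) = 199.

199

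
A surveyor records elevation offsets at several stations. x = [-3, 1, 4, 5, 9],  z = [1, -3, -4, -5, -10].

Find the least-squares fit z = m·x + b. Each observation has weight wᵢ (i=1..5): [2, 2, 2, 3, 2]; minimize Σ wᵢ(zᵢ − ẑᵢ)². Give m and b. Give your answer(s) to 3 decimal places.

m = -0.856, b = -1.392

From the data, Σwᵢ·x·x = 289, Σwᵢ·x = 37, Σwᵢ·1 = 11.
Right-hand side: Σwᵢ·x·z = -299, Σwᵢ·z = -47.
Δ = 289·11 − 37² = 1810.
m = ((-299)·11 − 37·(-47))/1810 = -155/181; b = (289·(-47) − 37·(-299))/1810 = -252/181.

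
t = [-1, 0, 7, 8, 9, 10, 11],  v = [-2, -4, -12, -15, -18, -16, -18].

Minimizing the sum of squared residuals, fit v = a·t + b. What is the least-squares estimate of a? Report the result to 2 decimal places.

a = -1.35

Setting ∂/∂a … = 0 gives: 416·a + 44·b = -722;  44·a + 7·b = -85.
Eliminating b: 7·(row 1) − 44·(row 2) gives 976·a = 7·(-722) − 44·(-85) = -1314, so a = -657/488.
Then b = ((-85) − 44·(-657/488))/7 = -449/122.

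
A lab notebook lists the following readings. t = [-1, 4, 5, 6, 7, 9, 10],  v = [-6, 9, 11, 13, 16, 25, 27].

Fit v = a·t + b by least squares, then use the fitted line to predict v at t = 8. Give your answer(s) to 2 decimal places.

v̂ = 20.45

Compute the Gram sums: Σt·t = 308, Σt = 40, Σ1 = 7.
For Mᵀv: Σt·v = 782, Σv = 95.
Normal equations: [[308, 40]; [40, 7]]·[a, b]ᵀ = [782, 95]ᵀ.
Determinant 308·7 − 40² = 556.
a = (782·7 − 40·95)/556 = 837/278; b = (308·95 − 40·782)/556 = -505/139.
At t = 8: v̂ = (837/278)·(8) + (-505/139)·(1) = 2843/139.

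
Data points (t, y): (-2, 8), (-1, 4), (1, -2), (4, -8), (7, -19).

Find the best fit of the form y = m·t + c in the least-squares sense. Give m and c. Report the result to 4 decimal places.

m = -2.8540, c = 1.7372

Entries of MᵀM: Σt·t = 71, Σt = 9, Σ1 = 5.
Moment sums: Σt·y = -187, Σy = -17.
Eliminating c: 5·(row 1) − 9·(row 2) gives 274·m = 5·(-187) − 9·(-17) = -782, so m = -391/137.
Then c = ((-17) − 9·(-391/137))/5 = 238/137.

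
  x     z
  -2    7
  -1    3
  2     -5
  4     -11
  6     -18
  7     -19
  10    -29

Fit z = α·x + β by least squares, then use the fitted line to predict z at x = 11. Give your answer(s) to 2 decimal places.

Normal-equation sums: Σx·x = 210, Σx = 26, Σ1 = 7.
And Σx·z = -602, Σz = -72.
So MᵀM·[α, β]ᵀ = Mᵀz: [[210, 26]; [26, 7]]·[α, β]ᵀ = [-602, -72]ᵀ.
Eliminating β: 7·(row 1) − 26·(row 2) gives 794·α = 7·(-602) − 26·(-72) = -2342, so α = -1171/397.
Then β = ((-72) − 26·(-1171/397))/7 = 266/397.
At x = 11: ẑ = (-1171/397)·(11) + (266/397)·(1) = -12615/397.

ẑ = -31.78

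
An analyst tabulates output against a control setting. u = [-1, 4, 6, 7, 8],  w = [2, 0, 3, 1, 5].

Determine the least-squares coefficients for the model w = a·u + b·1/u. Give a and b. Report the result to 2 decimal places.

a = 0.46, b = -2.70

Compute the Gram sums: Σu·u = 166, Σu·1/u = 5, Σ1/u·1/u = 31789/28224.
And Σu·w = 63, Σ1/u·w = -41/56.
Normal equations: [[166, 5]; [5, 31789/28224]]·[a, b]ᵀ = [63, -41/56]ᵀ.
det = 166·(31789/28224) − 5² = 2285687/14112.
a = (63·(31789/28224) − 5·(-41/56))/(2285687/14112) = 2106027/4571374; b = (166·(-41/56) − 5·63)/(2285687/14112) = -6160392/2285687.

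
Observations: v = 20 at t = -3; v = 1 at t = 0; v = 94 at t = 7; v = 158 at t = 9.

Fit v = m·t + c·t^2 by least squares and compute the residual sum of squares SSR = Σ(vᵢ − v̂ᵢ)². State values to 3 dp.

SSR = 1.252

With design matrix X, XᵀX = [[139, 1045]; [1045, 9043]] and Xᵀv = [2020, 17584]ᵀ.
Determinant 139·9043 − 1045² = 164952.
m = (2020·9043 − 1045·17584)/164952 = -9035/13746; c = (139·17584 − 1045·2020)/164952 = 27773/13746.
Residuals: -357/2291, 1, -918/2291, 595/2291; SSR = 2869/2291.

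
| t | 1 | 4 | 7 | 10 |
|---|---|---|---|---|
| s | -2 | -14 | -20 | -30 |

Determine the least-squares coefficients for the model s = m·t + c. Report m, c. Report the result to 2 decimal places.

m = -3.00, c = 0.00

The normal system XᵀX·[m, c]ᵀ = Xᵀs is [[166, 22]; [22, 4]]·[m, c]ᵀ = [-498, -66]ᵀ.
Δ = 166·4 − 22² = 180.
m = ((-498)·4 − 22·(-66))/180 = -3; c = (166·(-66) − 22·(-498))/180 = 0.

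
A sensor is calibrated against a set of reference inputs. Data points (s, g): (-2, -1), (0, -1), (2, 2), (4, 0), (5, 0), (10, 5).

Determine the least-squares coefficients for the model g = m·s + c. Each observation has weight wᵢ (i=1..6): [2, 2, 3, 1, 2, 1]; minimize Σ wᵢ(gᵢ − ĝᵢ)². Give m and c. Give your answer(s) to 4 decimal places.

m = 0.3971, c = -0.3022

Sums needed: Σwᵢ·s·s = 186, Σwᵢ·s = 26, Σwᵢ·1 = 11.
And Σwᵢ·s·g = 66, Σwᵢ·g = 7.
Normal equations: [[186, 26]; [26, 11]]·[m, c]ᵀ = [66, 7]ᵀ.
Determinant 186·11 − 26² = 1370.
m = (66·11 − 26·7)/1370 = 272/685; c = (186·7 − 26·66)/1370 = -207/685.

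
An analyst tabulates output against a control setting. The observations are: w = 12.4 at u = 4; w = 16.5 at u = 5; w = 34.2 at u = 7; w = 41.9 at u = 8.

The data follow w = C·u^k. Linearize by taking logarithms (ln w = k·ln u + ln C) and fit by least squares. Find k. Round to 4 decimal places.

k = 1.8286

Taking logs, ln w = k·ln u + ln C, so regress ln w on ln u.
Σln u = 7.0211, Σ(ln u)² = 12.6227, Σln w = 12.5886, Σln u·ln w = 22.6428.
Normal system: [[12.6227, 7.0211]; [7.0211, 4]]·[k, ln C]ᵀ = [22.6428, 12.5886]ᵀ.
Solving (det = 1.1954): k = 1.82859, ln C = -0.06252.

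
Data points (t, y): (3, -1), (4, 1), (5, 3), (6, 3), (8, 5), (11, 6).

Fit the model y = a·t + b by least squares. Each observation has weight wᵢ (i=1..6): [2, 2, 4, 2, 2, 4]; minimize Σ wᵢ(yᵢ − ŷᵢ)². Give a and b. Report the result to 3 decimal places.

a = 0.740, b = -1.653

With design matrix A, AᵀWA = [[834, 106]; [106, 16]] and AᵀWy = [442, 52]ᵀ.
Determinant 834·16 − 106² = 2108.
a = (442·16 − 106·52)/2108 = 390/527; b = (834·52 − 106·442)/2108 = -871/527.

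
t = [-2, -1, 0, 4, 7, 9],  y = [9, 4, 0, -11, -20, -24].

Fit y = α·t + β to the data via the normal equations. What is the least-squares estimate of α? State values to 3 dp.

α = -2.947

Entries of XᵀX: Σt·t = 151, Σt = 17, Σ1 = 6.
Right-hand side: Σt·y = -422, Σy = -42.
XᵀX·[α, β]ᵀ = Xᵀy becomes [[151, 17]; [17, 6]]·[α, β]ᵀ = [-422, -42]ᵀ.
Δ = 151·6 − 17² = 617.
α = ((-422)·6 − 17·(-42))/617 = -1818/617; β = (151·(-42) − 17·(-422))/617 = 832/617.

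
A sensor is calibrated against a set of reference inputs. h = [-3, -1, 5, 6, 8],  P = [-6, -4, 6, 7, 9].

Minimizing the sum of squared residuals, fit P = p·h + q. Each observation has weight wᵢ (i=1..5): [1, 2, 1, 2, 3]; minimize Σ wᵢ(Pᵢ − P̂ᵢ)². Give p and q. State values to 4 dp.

Entries of XᵀWX: Σwᵢ·h·h = 300, Σwᵢ·h = 36, Σwᵢ·1 = 9.
Right-hand side: Σwᵢ·h·P = 356, Σwᵢ·P = 33.
XᵀWX·[p, q]ᵀ = XᵀWP becomes [[300, 36]; [36, 9]]·[p, q]ᵀ = [356, 33]ᵀ.
det = 300·9 − 36² = 1404.
p = (356·9 − 36·33)/1404 = 56/39; q = (300·33 − 36·356)/1404 = -27/13.

p = 1.4359, q = -2.0769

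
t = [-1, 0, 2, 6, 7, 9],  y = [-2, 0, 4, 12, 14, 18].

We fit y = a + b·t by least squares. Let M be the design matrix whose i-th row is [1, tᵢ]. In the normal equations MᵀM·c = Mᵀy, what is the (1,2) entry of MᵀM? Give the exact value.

23

Row 1 ↔ basis 1, column 2 ↔ basis t, so (MᵀM)_{1,2} = Σᵢ t = (1)·(-1) + (1)·(0) + (1)·(2) + (1)·(6) + (1)·(7) + (1)·(9) = 23.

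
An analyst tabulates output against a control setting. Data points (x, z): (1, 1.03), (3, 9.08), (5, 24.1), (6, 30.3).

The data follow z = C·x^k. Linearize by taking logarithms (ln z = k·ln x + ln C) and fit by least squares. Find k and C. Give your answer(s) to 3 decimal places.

Taking logs, ln z = k·ln x + ln C, so regress ln z on ln x.
Σln x = 4.4998, Σ(ln x)² = 7.0076, Σln z = 8.8290, Σln x·ln z = 13.6571.
Equations: 7.0076·k + 4.4998·ln C = 13.6571;  4.4998·k + 4·ln C = 8.8290.
Solving (det = 7.7823): k = 1.91458, ln C = 0.05343, so C = exp(0.05343) = 1.05489.

k = 1.915, C = 1.055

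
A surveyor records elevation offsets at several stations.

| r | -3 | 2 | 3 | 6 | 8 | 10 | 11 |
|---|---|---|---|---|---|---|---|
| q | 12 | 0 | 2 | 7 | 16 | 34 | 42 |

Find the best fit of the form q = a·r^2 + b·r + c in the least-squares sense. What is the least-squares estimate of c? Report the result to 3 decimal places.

Compute the Gram sums: Σr^2·r^2 = 30211, Σr^2·r = 3067, Σr^2 = 343, Σr·r = 343, Σr = 37, Σ1 = 7.
Moment sums: Σr^2·q = 9884, Σr·q = 942, Σq = 113.
MᵀM·[a, b, c]ᵀ = Mᵀq becomes [[30211, 3067, 343]; [3067, 343, 37]; [343, 37, 7]]·[a, b, c]ᵀ = [9884, 942, 113]ᵀ.
Solving the 3×3 system (Gaussian elimination) gives a = 243367/470886, b = -969019/470886, c = 133070/78481.

c = 1.696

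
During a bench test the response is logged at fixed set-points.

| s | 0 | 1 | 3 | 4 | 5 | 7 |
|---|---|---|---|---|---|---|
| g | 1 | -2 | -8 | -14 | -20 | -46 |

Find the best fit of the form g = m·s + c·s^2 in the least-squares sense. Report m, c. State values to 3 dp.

m = 0.599, c = -1.007

Normal-equation sums: Σs·s = 100, Σs·s^2 = 560, Σs^2·s^2 = 3364.
For Aᵀg: Σs·g = -504, Σs^2·g = -3052.
AᵀA·[m, c]ᵀ = Aᵀg becomes [[100, 560]; [560, 3364]]·[m, c]ᵀ = [-504, -3052]ᵀ.
Eliminating c: 3364·(row 1) − 560·(row 2) gives 22800·m = 3364·(-504) − 560·(-3052) = 13664, so m = 854/1425.
Then c = ((-3052) − 560·(854/1425))/3364 = -287/285.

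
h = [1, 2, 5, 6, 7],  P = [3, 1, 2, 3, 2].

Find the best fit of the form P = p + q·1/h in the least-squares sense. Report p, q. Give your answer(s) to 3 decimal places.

With design matrix M, MᵀM = [[5, 211/105]; [211/105, 29507/22050]] and MᵀP = [11, 164/35]ᵀ.
Eliminating q: (29507/22050)·(row 1) − (211/105)·(row 2) gives (58493/22050)·p = (29507/22050)·11 − (211/105)·(164/35) = 116953/22050, so p = 116953/58493.
Then q = ((164/35) − (211/105)·(116953/58493))/(29507/22050) = 29190/58493.

p = 1.999, q = 0.499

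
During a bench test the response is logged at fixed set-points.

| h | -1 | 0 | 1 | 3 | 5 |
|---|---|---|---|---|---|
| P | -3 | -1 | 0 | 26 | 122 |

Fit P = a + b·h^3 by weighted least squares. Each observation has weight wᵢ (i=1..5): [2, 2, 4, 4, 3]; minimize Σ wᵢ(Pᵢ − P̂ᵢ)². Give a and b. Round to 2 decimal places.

Sums needed: Σwᵢ·1 = 15, Σwᵢ·h^3 = 485, Σwᵢ·h^3·h^3 = 49797.
For XᵀWP: Σwᵢ·P = 462, Σwᵢ·h^3·P = 48564.
Δ = 15·49797 − 485² = 511730.
a = (462·49797 − 485·48564)/511730 = -273663/255865; b = (15·48564 − 485·462)/511730 = 50439/51173.

a = -1.07, b = 0.99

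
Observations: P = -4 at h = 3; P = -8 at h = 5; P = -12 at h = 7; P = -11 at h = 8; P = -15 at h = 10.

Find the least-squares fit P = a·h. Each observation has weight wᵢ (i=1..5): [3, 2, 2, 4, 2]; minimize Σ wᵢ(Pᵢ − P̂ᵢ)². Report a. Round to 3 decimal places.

a = -1.483

With design matrix M, MᵀWM = [[631]] and MᵀWP = [-936]ᵀ.
Hence a = -936 / 631 ≈ -1.48336.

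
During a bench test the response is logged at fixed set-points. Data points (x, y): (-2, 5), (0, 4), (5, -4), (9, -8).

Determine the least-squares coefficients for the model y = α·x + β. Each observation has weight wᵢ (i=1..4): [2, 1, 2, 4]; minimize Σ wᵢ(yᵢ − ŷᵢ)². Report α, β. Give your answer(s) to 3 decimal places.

α = -1.219, β = 2.798

The normal system AᵀWA·[α, β]ᵀ = AᵀWy is [[382, 42]; [42, 9]]·[α, β]ᵀ = [-348, -26]ᵀ.
Determinant 382·9 − 42² = 1674.
α = ((-348)·9 − 42·(-26))/1674 = -340/279; β = (382·(-26) − 42·(-348))/1674 = 2342/837.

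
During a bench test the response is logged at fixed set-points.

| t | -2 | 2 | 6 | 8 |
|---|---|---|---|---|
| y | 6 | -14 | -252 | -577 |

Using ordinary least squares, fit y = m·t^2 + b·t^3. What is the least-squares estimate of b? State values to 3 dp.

b = -1.011

Normal-equation sums: Σt^2·t^2 = 5424, Σt^2·t^3 = 40544, Σt^3·t^3 = 308928.
And Σt^2·y = -46032, Σt^3·y = -350016.
Normal equations: [[5424, 40544]; [40544, 308928]]·[m, b]ᵀ = [-46032, -350016]ᵀ.
Eliminating b: 308928·(row 1) − 40544·(row 2) gives 31809536·m = 308928·(-46032) − 40544·(-350016) = -29524992, so m = -28833/31064.
Then b = ((-350016) − 40544·(-28833/31064))/308928 = -62823/62128.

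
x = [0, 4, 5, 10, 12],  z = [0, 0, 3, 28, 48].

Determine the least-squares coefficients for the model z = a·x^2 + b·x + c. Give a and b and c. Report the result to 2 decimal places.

a = 0.50, b = -2.08, c = 0.24

Normal-equation sums: Σx^2·x^2 = 31617, Σx^2·x = 2917, Σx^2 = 285, Σx·x = 285, Σx = 31, Σ1 = 5.
Moment sums: Σx^2·z = 9787, Σx·z = 871, Σz = 79.
Inverting the 3×3 Gram matrix, [a, b, c]ᵀ = [64969/130027, -270992/130027, 31344/130027]ᵀ.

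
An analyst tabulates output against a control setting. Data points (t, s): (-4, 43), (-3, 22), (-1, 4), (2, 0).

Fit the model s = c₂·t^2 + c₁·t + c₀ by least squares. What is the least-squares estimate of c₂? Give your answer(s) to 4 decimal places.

Normal-equation sums: Σt^2·t^2 = 354, Σt^2·t = -84, Σt^2 = 30, Σt·t = 30, Σt = -6, Σ1 = 4.
For Mᵀs: Σt^2·s = 890, Σt·s = -242, Σs = 69.
Solving the 3×3 system (Gaussian elimination) gives c₂ = 269/132, c₁ = -371/132, c₀ = -9/4.

c₂ = 2.0379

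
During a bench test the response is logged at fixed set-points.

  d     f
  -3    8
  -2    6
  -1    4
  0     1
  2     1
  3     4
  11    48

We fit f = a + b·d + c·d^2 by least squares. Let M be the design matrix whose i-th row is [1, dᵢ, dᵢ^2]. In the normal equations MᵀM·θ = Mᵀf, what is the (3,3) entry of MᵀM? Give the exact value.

14836

Row 3 ↔ basis d^2, column 3 ↔ basis d^2, so (MᵀM)_{3,3} = Σᵢ (d^2)·(d^2) = (9)·(9) + (4)·(4) + (1)·(1) + (0)·(0) + (4)·(4) + (9)·(9) + (121)·(121) = 14836.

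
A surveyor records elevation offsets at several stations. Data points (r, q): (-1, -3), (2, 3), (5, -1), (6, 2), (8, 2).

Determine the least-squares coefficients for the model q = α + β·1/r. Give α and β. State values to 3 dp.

α = 0.606, β = 3.666

Compute the Gram sums: Σ1 = 5, Σ1/r = -1/120, Σ1/r·1/r = 19201/14400.
Right-hand side: Σq = 3, Σ1/r·q = 293/60.
MᵀM·[α, β]ᵀ = Mᵀq becomes [[5, -1/120]; [-1/120, 19201/14400]]·[α, β]ᵀ = [3, 293/60]ᵀ.
Eliminating β: (19201/14400)·(row 1) − (-1/120)·(row 2) gives (24001/3600)·α = (19201/14400)·3 − (-1/120)·(293/60) = 58189/14400, so α = 58189/96004.
Then β = ((293/60) − (-1/120)·(58189/96004))/(19201/14400) = 87990/24001.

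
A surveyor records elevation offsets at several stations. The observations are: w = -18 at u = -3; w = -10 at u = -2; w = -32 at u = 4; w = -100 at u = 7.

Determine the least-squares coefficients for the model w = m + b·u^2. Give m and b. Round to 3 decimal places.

Setting ∂/∂m … = 0 gives: 4·m + 78·b = -160;  78·m + 2754·b = -5614.
Determinant 4·2754 − 78² = 4932.
m = ((-160)·2754 − 78·(-5614))/4932 = -229/411; b = (4·(-5614) − 78·(-160))/4932 = -2494/1233.

m = -0.557, b = -2.023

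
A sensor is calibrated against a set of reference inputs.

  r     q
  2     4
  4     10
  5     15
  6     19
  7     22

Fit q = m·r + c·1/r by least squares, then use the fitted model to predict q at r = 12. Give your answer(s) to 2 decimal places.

Entries of AᵀA: Σr·r = 130, Σr·1/r = 5, Σ1/r·1/r = 70681/176400.
Right-hand side: Σr·q = 391, Σ1/r·q = 290/21.
So AᵀA·[m, c]ᵀ = Aᵀq: [[130, 5]; [5, 70681/176400]]·[m, c]ᵀ = [391, 290/21]ᵀ.
Eliminating c: (70681/176400)·(row 1) − 5·(row 2) gives (477853/17640)·m = (70681/176400)·391 − 5·(290/21) = 15456271/176400, so m = 15456271/4778530.
Then c = ((290/21) − 5·(15456271/4778530))/(70681/176400) = -2818200/477853.
At r = 12: q̂ = (15456271/4778530)·(12) + (-2818200/477853)·(1/12) = 91563376/2389265.

q̂ = 38.32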